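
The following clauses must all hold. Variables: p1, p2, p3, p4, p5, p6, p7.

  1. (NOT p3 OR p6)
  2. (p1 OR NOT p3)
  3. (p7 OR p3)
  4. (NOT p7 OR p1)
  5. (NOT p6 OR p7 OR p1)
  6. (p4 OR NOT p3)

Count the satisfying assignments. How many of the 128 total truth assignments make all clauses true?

24

Split on p3, then p1.
  p3=T, p1=T: forces p4=T; p6=T; p2, p5, p7 free → 2^3 = 8.
  p3=T, p1=F: a clause becomes empty — 0.
  p3=F, p1=T: forces p7=T; p2, p4, p5, p6 free → 2^4 = 16.
  p3=F, p1=F: a clause becomes empty — 0.
Total: 8 + 0 + 16 + 0 = 24.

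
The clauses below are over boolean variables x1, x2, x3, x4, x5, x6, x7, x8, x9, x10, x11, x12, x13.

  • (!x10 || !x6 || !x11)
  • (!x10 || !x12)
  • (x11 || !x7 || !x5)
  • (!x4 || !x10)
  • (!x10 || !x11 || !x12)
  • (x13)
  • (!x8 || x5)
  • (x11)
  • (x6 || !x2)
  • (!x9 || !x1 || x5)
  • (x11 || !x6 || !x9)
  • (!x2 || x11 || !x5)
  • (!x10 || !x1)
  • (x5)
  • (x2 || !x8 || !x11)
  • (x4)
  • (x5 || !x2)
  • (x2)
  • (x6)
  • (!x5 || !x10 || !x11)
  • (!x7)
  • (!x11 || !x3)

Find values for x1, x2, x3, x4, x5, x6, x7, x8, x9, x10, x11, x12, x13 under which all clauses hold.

x1 = 1, x2 = 1, x3 = 0, x4 = 1, x5 = 1, x6 = 1, x7 = 0, x8 = 1, x9 = 0, x10 = 0, x11 = 1, x12 = 1, x13 = 1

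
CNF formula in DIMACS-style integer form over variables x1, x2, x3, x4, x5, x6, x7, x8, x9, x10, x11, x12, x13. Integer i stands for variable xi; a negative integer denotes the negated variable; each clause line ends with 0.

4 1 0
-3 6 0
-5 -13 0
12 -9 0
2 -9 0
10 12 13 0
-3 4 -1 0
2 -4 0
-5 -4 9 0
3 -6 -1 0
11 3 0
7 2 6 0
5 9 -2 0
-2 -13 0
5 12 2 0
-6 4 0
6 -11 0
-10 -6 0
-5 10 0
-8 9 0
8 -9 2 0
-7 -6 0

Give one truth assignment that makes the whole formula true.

x1=1  x2=1  x3=1  x4=1  x5=0  x6=1  x7=0  x8=0  x9=1  x10=0  x11=0  x12=1  x13=0

x12 occurs only positively in the remaining clauses — set x12 = True.
Set x1 = True and propagate.
Branch on x2: take x2 = True.
  then x13 is forced to False.
For the remaining variables, x3 = True, x4 = True, x5 = False, x6 = True, x7 = False, x8 = False, x9 = True, x10 = False, x11 = False works.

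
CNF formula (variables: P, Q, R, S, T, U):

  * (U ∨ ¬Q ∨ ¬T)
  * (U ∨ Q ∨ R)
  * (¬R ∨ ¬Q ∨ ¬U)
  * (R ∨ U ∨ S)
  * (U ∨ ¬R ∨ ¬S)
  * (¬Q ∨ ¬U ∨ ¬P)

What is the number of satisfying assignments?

Case analysis on U and Q:
  U=1, Q=1: remaining (P,R,S,T) ∈ {(0,0,0,0); (0,0,0,1); (0,0,1,0); (0,0,1,1)} — 4.
  U=1, Q=0: P, R, S, T free → 2^4 = 16.
  U=0, Q=1: remaining (P,R,S,T) ∈ {(0,0,1,0); (0,1,0,0); (1,0,1,0); (1,1,0,0)} — 4.
  U=0, Q=0: remaining (P,R,S,T) ∈ {(0,1,0,0); (0,1,0,1); (1,1,0,0); (1,1,0,1)} — 4.
Total: 4 + 16 + 4 + 4 = 28.

28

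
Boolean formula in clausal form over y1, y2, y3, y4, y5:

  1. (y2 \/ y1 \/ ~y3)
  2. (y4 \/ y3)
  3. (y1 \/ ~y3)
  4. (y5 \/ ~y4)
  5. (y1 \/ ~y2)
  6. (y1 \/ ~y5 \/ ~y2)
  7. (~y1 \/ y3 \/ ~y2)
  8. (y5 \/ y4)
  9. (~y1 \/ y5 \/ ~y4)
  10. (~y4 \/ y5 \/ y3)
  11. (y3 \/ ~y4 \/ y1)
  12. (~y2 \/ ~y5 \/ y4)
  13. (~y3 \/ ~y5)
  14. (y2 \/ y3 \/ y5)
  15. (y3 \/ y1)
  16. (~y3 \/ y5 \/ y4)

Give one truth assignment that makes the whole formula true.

Branch on y1: take y1 = True.
The remaining clauses are satisfied by y2 = False, y3 = False, y4 = True, y5 = True.
Check each clause:
  1. (y1 \/ y2 \/ ~y3) — y1 is true.
  2. (y4 \/ y3) — y4 is true.
  3. (~y3 \/ y1) — y1 is true.
  4. (~y4 \/ y5) — y5 is true.
  5. (~y2 \/ y1) — y1 is true.
  6. (~y5 \/ ~y2 \/ y1) — y1 is true.
  7. (~y2 \/ y3 \/ ~y1) — ~y2 is true.
  8. (y5 \/ y4) — y4 is true.
  9. (y5 \/ ~y4 \/ ~y1) — y5 is true.
  10. (y5 \/ ~y4 \/ y3) — y5 is true.
  11. (y1 \/ ~y4 \/ y3) — y1 is true.
  12. (~y2 \/ y4 \/ ~y5) — y4 is true.
  13. (~y5 \/ ~y3) — ~y3 is true.
  14. (y3 \/ y2 \/ y5) — y5 is true.
  15. (y3 \/ y1) — y1 is true.
  16. (y4 \/ ~y3 \/ y5) — ~y3 is true.

y1=T  y2=F  y3=F  y4=T  y5=T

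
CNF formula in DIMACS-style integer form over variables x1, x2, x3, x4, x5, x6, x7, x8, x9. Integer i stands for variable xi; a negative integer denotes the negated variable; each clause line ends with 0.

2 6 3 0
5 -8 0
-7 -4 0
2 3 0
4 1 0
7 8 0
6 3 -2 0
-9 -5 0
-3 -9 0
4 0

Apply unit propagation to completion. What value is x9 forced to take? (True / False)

False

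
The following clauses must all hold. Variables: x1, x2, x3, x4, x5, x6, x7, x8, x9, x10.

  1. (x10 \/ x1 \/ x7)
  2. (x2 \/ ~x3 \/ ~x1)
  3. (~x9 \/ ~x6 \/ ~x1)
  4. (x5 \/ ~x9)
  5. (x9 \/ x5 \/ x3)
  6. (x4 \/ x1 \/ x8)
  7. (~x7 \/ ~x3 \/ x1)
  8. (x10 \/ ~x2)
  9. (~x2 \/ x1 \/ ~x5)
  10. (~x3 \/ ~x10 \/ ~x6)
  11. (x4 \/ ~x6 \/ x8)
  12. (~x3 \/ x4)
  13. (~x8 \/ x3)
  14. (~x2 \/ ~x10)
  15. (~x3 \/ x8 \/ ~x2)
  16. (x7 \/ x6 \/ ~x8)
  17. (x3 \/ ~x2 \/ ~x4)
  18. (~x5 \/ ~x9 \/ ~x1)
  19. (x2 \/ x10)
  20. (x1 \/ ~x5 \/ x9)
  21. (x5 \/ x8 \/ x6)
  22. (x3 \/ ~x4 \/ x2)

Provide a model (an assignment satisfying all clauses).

x1=1, x2=0, x3=0, x4=0, x5=1, x6=0, x7=1, x8=0, x9=0, x10=1

Check each clause:
  1. (x1 \/ x10 \/ x7) — x1 is true.
  2. (~x3 \/ ~x1 \/ x2) — ~x3 is true.
  3. (~x9 \/ ~x1 \/ ~x6) — ~x6 is true.
  4. (~x9 \/ x5) — x5 is true.
  5. (x5 \/ x9 \/ x3) — x5 is true.
  6. (x4 \/ x1 \/ x8) — x1 is true.
  7. (x1 \/ ~x3 \/ ~x7) — x1 is true.
  8. (x10 \/ ~x2) — x10 is true.
  9. (x1 \/ ~x2 \/ ~x5) — x1 is true.
  10. (~x6 \/ ~x3 \/ ~x10) — ~x6 is true.
  11. (~x6 \/ x4 \/ x8) — ~x6 is true.
  12. (x4 \/ ~x3) — ~x3 is true.
  13. (~x8 \/ x3) — ~x8 is true.
  14. (~x10 \/ ~x2) — ~x2 is true.
  15. (x8 \/ ~x2 \/ ~x3) — ~x3 is true.
  16. (x7 \/ ~x8 \/ x6) — ~x8 is true.
  17. (x3 \/ ~x4 \/ ~x2) — ~x4 is true.
  18. (~x9 \/ ~x5 \/ ~x1) — ~x9 is true.
  19. (x2 \/ x10) — x10 is true.
  20. (~x5 \/ x9 \/ x1) — x1 is true.
  21. (x6 \/ x5 \/ x8) — x5 is true.
  22. (x2 \/ ~x4 \/ x3) — ~x4 is true.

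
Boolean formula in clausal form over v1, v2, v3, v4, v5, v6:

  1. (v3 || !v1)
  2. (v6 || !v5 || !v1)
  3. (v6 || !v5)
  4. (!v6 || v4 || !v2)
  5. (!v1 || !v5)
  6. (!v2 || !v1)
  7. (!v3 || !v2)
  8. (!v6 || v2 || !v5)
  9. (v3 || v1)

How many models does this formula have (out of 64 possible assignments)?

8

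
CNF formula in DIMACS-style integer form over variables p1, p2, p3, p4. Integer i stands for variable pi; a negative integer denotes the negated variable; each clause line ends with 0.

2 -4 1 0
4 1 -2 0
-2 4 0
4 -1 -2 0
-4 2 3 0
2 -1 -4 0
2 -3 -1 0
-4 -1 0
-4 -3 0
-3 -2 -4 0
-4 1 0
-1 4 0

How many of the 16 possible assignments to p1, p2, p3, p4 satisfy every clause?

2

Satisfying assignments:
  p1=F p2=F p3=F p4=F
  p1=F p2=F p3=T p4=F
That's 2 in total.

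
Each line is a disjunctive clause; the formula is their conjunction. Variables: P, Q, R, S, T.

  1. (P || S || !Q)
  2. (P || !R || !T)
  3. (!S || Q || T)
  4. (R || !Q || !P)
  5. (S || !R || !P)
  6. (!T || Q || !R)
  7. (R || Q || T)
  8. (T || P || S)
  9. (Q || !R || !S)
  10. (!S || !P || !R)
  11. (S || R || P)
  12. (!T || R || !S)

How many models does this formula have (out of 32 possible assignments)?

3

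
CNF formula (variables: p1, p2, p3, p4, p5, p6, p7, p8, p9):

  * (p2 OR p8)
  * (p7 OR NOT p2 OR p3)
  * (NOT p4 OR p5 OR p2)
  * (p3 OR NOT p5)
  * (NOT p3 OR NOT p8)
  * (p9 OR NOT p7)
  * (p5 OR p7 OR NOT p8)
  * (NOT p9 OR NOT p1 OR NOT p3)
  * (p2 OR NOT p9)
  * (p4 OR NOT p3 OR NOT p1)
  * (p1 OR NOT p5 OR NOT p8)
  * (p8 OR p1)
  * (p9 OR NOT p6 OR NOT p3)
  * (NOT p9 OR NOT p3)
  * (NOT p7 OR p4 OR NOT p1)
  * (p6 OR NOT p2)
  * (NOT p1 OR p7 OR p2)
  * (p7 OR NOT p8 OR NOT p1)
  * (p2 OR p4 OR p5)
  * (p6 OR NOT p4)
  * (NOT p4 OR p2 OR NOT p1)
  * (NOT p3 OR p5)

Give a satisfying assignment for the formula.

p1=True, p2=True, p3=False, p4=True, p5=False, p6=True, p7=True, p8=False, p9=True

Set p1 = True and propagate.
For the remaining variables, p2 = True, p3 = False, p4 = True, p5 = False, p6 = True, p7 = True, p8 = False, p9 = True works.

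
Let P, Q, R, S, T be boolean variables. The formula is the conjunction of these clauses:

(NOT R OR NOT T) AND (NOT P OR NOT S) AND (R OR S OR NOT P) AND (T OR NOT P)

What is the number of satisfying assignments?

12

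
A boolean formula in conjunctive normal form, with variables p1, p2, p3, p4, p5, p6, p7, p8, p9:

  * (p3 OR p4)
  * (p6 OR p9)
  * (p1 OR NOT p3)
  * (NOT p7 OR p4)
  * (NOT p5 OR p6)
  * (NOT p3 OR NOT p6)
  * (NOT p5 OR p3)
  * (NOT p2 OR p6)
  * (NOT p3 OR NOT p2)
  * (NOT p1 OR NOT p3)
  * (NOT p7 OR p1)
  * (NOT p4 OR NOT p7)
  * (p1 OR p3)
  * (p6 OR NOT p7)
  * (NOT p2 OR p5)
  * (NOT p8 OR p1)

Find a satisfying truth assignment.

p1=T, p2=F, p3=F, p4=T, p5=F, p6=F, p7=F, p8=T, p9=T

p2 occurs only negated in the remaining clauses — set p2 = False.
p7 occurs only negated in the remaining clauses — set p7 = False.
Set p1 = True and propagate.
  then p3 is forced to False.
  then p4 is forced to True.
  then p5 is forced to False.
For the remaining variables, p6 = False, p8 = True, p9 = True works.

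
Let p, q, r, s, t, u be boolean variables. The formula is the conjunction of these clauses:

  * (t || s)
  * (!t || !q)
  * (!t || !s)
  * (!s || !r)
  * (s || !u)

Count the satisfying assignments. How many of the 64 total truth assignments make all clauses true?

12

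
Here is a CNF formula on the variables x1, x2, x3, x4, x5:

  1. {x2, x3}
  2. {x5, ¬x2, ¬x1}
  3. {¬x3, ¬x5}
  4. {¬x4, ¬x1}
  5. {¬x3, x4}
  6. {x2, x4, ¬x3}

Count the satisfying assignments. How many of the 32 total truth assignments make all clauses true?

Split on x3, then x2.
  x3=T, x2=T: remaining (x1,x4,x5) ∈ {(F,T,F)} — 1.
  x3=T, x2=F: remaining (x1,x4,x5) ∈ {(F,T,F)} — 1.
  x3=F, x2=T: 5 of the 8 assignments to (x1,x4,x5) work.
  x3=F, x2=F: a clause becomes empty — 0.
Total: 1 + 1 + 5 + 0 = 7.

7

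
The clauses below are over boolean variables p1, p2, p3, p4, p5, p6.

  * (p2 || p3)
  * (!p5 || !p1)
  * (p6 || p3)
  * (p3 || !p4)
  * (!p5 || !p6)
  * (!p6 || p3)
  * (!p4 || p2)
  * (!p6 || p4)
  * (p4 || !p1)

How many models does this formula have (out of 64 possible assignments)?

9

Case analysis on p3 and p4:
  p3=T, p4=T: 5 of the 16 assignments to (p1,p2,p5,p6) work.
  p3=T, p4=F: remaining (p1,p2,p5,p6) ∈ {(F,F,F,F); (F,F,T,F); (F,T,F,F); (F,T,T,F)} — 4.
  p3=F, p4=T: a clause becomes empty — 0.
  p3=F, p4=F: a clause becomes empty — 0.
Total: 5 + 4 + 0 + 0 = 9.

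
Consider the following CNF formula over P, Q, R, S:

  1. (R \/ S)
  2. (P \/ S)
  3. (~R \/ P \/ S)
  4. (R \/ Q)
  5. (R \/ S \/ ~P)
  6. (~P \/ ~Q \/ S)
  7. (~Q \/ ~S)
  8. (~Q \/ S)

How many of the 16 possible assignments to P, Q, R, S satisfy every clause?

The models are:
  P=F Q=F R=T S=T
  P=T Q=F R=T S=F
  P=T Q=F R=T S=T
Count: 3.

3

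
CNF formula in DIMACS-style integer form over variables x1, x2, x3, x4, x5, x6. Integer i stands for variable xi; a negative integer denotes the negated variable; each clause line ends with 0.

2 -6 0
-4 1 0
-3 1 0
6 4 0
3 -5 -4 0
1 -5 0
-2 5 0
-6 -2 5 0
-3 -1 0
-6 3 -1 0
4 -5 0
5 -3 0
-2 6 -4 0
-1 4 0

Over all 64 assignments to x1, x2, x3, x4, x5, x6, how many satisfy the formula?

The models are:
  x1=T x2=F x3=F x4=T x5=F x6=F
Count: 1.

1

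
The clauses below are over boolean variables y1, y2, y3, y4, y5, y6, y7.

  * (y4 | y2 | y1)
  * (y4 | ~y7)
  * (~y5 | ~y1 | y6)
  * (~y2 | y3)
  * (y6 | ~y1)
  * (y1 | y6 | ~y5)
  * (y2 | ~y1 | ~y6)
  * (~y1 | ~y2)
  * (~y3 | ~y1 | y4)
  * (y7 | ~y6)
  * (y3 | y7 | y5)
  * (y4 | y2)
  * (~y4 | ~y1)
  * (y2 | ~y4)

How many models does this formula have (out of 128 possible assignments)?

5

The models are:
  y1=0 y2=1 y3=1 y4=0 y5=0 y6=0 y7=0
  y1=0 y2=1 y3=1 y4=1 y5=0 y6=0 y7=0
  y1=0 y2=1 y3=1 y4=1 y5=0 y6=0 y7=1
  y1=0 y2=1 y3=1 y4=1 y5=0 y6=1 y7=1
  y1=0 y2=1 y3=1 y4=1 y5=1 y6=1 y7=1
Count: 5.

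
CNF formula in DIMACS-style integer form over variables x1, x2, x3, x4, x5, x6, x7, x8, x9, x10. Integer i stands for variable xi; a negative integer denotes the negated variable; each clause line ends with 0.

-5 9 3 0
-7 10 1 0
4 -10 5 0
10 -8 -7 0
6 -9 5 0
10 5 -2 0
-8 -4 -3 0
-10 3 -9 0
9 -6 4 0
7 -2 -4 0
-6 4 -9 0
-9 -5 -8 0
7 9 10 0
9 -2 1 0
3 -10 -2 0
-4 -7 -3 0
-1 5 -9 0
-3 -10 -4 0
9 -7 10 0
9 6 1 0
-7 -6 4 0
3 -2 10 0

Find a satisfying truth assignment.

Pure literal: x2 appears only negated; assign x2 = False.
Branch on x1: take x1 = False.
Set x3 = False and propagate.
Branch on x4: take x4 = True.
For the remaining variables, x5 = False, x6 = True, x7 = True, x8 = True, x9 = False, x10 = True works.
Every clause has at least one true literal under this assignment.

x1=False  x2=False  x3=False  x4=True  x5=False  x6=True  x7=True  x8=True  x9=False  x10=True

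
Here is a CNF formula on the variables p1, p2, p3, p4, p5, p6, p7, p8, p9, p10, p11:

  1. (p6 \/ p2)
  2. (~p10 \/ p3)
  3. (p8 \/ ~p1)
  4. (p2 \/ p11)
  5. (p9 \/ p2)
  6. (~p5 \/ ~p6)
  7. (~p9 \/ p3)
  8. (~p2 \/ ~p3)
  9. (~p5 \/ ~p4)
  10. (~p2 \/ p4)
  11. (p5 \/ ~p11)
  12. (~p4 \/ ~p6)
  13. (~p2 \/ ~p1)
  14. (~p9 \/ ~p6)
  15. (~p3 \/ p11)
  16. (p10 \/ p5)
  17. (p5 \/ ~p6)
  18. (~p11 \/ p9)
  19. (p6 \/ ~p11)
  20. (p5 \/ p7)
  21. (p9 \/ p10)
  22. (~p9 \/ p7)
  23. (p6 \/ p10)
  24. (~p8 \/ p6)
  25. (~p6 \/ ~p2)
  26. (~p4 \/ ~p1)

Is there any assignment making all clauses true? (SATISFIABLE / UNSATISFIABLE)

UNSATISFIABLE

p6 = True:
  propagation gives p5=False; an empty clause results — contradiction.
p6 = False:
  propagation gives p2=True, p3=False, p10=False; an empty clause results — contradiction.
Every branch closes, so no satisfying assignment exists.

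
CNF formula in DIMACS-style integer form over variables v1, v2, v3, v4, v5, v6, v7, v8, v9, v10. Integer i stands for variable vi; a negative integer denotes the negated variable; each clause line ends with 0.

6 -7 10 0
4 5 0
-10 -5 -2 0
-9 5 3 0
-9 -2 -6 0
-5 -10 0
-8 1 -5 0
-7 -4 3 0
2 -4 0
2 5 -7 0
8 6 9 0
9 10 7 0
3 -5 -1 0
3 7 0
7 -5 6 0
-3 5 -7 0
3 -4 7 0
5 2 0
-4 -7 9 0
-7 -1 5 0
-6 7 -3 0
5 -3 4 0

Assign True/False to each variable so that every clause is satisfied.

v1=F, v2=T, v3=T, v4=F, v5=T, v6=T, v7=T, v8=F, v9=F, v10=F

Branch on v1: take v1 = False.
Try v2 = True.
The remaining clauses are satisfied by v3 = True, v4 = False, v5 = True, v6 = True, v7 = True, v8 = False, v9 = False, v10 = False.
Every clause has at least one true literal under this assignment.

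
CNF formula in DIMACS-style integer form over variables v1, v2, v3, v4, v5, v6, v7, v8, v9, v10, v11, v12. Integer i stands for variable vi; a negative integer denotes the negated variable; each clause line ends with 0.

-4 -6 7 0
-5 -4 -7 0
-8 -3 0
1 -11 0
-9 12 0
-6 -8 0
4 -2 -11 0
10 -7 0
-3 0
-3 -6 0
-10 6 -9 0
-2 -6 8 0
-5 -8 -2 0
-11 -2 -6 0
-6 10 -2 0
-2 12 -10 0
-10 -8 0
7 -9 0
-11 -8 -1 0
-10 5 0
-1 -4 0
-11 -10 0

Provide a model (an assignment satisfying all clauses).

(~v3) is a unit clause, so v3 = False.
Pure literal: v9 appears only negated; assign v9 = False.
Pure literal: v11 appears only negated; assign v11 = False.
Set v1 = False and propagate.
The remaining clauses are satisfied by v2 = True, v4 = False, v5 = True, v6 = False, v7 = False, v8 = False, v10 = False, v12 = False.
Every clause has at least one true literal under this assignment.
Check each clause:
  1. (v7 | ~v6 | ~v4) — ~v6 is true.
  2. (~v7 | ~v5 | ~v4) — ~v7 is true.
  3. (~v3 | ~v8) — ~v8 is true.
  4. (v1 | ~v11) — ~v11 is true.
  5. (v12 | ~v9) — ~v9 is true.
  6. (~v6 | ~v8) — ~v8 is true.
  7. (~v2 | ~v11 | v4) — ~v11 is true.
  8. (v10 | ~v7) — ~v7 is true.
  9. (~v3) — ~v3 is true.
  10. (~v6 | ~v3) — ~v6 is true.
  11. (v6 | ~v10 | ~v9) — ~v9 is true.
  12. (~v6 | ~v2 | v8) — ~v6 is true.
  13. (~v2 | ~v5 | ~v8) — ~v8 is true.
  14. (~v11 | ~v6 | ~v2) — ~v6 is true.
  15. (~v6 | ~v2 | v10) — ~v6 is true.
  16. (v12 | ~v2 | ~v10) — ~v10 is true.
  17. (~v8 | ~v10) — ~v8 is true.
  18. (~v9 | v7) — ~v9 is true.
  19. (~v1 | ~v11 | ~v8) — ~v8 is true.
  20. (v5 | ~v10) — v5 is true.
  21. (~v4 | ~v1) — ~v4 is true.
  22. (~v10 | ~v11) — ~v11 is true.

v1 = False  v2 = True  v3 = False  v4 = False  v5 = True  v6 = False  v7 = False  v8 = False  v9 = False  v10 = False  v11 = False  v12 = False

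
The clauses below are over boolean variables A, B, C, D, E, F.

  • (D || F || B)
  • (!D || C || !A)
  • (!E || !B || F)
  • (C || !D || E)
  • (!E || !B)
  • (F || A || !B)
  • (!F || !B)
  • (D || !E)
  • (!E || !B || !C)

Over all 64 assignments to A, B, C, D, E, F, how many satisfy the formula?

Split on B, then E.
  B=T, E=T: a clause becomes empty — 0.
  B=T, E=F: remaining (A,C,D,F) ∈ {(T,F,F,F); (T,T,F,F); (T,T,T,F)} — 3.
  B=F, E=T: F free; 3 ways for (A,C,D) × 2^1 = 6.
  B=F, E=F: A free; 4 ways for (C,D,F) × 2^1 = 8.
Total: 0 + 3 + 6 + 8 = 17.

17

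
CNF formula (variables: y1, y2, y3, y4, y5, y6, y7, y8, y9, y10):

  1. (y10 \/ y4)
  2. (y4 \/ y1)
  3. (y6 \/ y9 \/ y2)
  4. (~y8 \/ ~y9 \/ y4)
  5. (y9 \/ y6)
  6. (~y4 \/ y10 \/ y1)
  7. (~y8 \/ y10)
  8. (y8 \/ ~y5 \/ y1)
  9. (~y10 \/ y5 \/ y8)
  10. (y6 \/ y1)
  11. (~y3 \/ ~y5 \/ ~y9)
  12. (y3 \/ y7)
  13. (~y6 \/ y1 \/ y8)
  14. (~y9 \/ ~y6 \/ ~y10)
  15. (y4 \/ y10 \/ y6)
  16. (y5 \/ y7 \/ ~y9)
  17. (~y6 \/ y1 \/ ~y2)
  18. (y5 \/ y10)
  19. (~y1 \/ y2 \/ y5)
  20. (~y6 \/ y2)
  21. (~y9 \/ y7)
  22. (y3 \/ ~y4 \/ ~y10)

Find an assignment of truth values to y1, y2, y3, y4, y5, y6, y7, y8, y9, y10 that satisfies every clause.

y1 = T, y2 = T, y3 = T, y4 = T, y5 = T, y6 = T, y7 = F, y8 = F, y9 = F, y10 = T

Try y1 = True.
Branch on y2: take y2 = True.
For the remaining variables, y3 = True, y4 = True, y5 = True, y6 = True, y7 = False, y8 = False, y9 = False, y10 = True works.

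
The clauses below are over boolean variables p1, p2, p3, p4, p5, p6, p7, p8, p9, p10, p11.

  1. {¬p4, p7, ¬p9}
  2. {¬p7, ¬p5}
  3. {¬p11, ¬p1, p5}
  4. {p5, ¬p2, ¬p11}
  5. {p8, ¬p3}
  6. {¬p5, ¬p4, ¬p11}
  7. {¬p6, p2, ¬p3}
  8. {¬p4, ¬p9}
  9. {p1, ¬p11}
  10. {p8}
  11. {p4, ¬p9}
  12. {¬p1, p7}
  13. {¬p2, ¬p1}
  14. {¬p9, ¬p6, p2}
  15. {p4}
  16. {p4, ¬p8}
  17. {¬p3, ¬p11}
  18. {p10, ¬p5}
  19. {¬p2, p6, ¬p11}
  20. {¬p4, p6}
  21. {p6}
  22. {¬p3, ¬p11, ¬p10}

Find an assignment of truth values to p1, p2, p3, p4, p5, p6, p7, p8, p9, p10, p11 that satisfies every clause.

p1=False, p2=True, p3=True, p4=True, p5=False, p6=True, p7=False, p8=True, p9=False, p10=True, p11=False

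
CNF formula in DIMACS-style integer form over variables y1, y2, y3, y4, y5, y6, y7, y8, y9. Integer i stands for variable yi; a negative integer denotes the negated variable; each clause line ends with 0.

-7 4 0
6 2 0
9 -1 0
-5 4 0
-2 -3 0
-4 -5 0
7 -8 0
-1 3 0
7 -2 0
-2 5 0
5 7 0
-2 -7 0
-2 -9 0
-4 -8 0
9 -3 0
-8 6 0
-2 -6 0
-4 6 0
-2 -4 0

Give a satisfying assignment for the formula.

y1=True, y2=False, y3=True, y4=True, y5=False, y6=True, y7=True, y8=False, y9=True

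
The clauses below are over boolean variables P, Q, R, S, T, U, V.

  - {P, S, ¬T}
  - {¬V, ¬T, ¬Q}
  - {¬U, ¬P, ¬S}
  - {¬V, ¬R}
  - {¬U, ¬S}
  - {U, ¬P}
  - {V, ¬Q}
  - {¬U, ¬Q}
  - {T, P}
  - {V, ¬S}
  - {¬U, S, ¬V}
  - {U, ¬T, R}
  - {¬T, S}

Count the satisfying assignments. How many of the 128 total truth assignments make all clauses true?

2

Satisfying assignments:
  P=T Q=F R=F S=F T=F U=T V=F
  P=T Q=F R=T S=F T=F U=T V=F
Count: 2.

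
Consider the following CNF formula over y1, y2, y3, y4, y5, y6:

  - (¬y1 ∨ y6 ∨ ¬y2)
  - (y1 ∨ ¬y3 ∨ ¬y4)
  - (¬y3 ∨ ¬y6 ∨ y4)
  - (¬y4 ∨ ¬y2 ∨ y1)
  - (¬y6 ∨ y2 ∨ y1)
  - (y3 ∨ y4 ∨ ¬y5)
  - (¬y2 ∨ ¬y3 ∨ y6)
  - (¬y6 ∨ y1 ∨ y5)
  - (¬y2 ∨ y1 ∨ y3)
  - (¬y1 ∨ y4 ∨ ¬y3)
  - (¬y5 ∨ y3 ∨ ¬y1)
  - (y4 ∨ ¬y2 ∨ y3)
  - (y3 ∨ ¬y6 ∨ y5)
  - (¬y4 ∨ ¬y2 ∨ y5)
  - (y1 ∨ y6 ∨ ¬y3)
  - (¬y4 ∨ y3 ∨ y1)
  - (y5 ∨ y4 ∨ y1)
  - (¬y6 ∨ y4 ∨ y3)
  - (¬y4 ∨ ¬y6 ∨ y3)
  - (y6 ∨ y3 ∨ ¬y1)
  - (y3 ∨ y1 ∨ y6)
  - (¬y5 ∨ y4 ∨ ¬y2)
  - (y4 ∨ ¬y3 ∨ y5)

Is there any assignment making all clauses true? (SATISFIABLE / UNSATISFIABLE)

SATISFIABLE

Branch on y1: take y1 = True.
Branch on y2: take y2 = True.
  then y6 is forced to True.
Set y3 = True and propagate.
  then y4 is forced to True.
  then y5 is forced to True.
So y1=T, y2=T, y3=T, y4=T, y5=T, y6=T is a satisfying assignment.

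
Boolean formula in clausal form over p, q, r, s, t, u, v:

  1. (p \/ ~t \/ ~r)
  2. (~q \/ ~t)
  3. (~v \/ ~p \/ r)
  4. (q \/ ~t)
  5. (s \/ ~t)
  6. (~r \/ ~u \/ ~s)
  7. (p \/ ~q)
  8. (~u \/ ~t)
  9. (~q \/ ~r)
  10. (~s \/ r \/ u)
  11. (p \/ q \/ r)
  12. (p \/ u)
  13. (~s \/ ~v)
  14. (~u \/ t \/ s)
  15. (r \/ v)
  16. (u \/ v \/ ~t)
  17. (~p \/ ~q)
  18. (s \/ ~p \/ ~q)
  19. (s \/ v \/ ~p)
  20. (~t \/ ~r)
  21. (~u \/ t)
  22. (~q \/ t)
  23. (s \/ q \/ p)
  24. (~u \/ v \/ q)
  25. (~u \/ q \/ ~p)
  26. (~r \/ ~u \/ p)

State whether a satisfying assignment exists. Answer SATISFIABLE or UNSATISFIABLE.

Branch on p: take p = True.
  then q is forced to False.
  then t is forced to False.
  then u is forced to False.
The remaining clauses are satisfied by r = True, s = False, v = True.
Every clause has at least one true literal under this assignment.
So p = True  q = False  r = True  s = False  t = False  u = False  v = True is a satisfying assignment.

SATISFIABLE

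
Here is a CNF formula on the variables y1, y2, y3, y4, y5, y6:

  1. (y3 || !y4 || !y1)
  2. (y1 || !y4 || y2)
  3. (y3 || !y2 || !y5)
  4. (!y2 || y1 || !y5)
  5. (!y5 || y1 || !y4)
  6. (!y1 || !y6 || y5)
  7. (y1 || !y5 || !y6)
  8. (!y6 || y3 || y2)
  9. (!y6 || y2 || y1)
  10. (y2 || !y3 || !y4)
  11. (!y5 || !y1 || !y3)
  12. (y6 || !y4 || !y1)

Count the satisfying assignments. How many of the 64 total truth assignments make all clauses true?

17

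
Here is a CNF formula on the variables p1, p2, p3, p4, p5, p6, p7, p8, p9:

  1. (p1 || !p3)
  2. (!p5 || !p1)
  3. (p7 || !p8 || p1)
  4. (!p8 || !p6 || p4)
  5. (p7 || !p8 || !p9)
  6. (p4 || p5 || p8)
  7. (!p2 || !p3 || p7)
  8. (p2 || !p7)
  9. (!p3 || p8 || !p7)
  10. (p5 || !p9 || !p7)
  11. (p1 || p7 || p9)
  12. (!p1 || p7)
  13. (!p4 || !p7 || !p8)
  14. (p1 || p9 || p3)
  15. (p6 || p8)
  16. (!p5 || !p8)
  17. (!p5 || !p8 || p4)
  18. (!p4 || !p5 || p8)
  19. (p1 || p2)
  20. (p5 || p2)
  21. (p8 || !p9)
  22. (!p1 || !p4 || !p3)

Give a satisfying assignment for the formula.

p1=True, p2=True, p3=False, p4=True, p5=False, p6=True, p7=True, p8=False, p9=False

Set p1 = True and propagate.
  then p5 is forced to False.
  then p7 is forced to True.
  then p2 is forced to True.
  then p9 is forced to False.
Set p3 = False and propagate.
The remaining clauses are satisfied by p4 = True, p6 = True, p8 = False.
Every clause has at least one true literal under this assignment.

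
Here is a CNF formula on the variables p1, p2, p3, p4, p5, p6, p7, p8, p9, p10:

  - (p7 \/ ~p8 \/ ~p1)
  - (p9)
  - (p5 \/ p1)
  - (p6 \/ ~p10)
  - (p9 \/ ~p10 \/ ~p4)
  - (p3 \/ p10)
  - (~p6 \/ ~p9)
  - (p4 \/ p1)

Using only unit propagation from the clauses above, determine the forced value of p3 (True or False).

True

(p9) is a unit clause: p9 = True.
(~p9 \/ ~p6): since p9 = True, the clause reduces to (~p6). p6 = False.
(p6 \/ ~p10) with p6 = False leaves only ~p10, so p10 = False.
In (p10 \/ p3), p10 is now false; p3 must hold, so p3 = True.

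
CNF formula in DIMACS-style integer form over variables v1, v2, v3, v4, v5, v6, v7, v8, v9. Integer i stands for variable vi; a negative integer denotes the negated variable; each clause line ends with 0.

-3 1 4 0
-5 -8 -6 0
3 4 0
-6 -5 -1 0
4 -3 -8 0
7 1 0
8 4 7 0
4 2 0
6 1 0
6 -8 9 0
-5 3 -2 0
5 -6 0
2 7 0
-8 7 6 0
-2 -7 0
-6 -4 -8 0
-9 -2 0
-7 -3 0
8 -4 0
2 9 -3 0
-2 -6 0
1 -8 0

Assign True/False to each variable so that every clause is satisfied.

v1=True, v2=False, v3=False, v4=True, v5=True, v6=False, v7=True, v8=True, v9=True

Try v1 = True.
For the remaining variables, v2 = False, v3 = False, v4 = True, v5 = True, v6 = False, v7 = True, v8 = True, v9 = True works.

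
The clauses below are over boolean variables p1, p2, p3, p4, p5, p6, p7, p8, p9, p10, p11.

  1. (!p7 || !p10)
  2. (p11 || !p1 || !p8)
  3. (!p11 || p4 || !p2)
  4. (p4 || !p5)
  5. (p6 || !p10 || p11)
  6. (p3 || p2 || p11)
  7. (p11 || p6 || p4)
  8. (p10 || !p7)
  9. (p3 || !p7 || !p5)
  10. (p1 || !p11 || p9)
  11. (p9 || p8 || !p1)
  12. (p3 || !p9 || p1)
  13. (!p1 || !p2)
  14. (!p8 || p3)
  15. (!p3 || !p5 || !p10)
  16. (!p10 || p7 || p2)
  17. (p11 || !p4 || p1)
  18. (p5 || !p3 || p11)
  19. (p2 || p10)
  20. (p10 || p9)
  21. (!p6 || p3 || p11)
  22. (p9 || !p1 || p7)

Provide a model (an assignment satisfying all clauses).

p1=False, p2=True, p3=True, p4=True, p5=False, p6=False, p7=False, p8=True, p9=True, p10=True, p11=True

Check each clause:
  1. (!p7 || !p10) — !p7 is true.
  2. (p11 || !p8 || !p1) — p11 is true.
  3. (p4 || !p11 || !p2) — p4 is true.
  4. (p4 || !p5) — !p5 is true.
  5. (!p10 || p11 || p6) — p11 is true.
  6. (p2 || p11 || p3) — p11 is true.
  7. (p11 || p6 || p4) — p11 is true.
  8. (!p7 || p10) — !p7 is true.
  9. (!p7 || !p5 || p3) — !p7 is true.
  10. (p9 || !p11 || p1) — p9 is true.
  11. (p8 || !p1 || p9) — p8 is true.
  12. (!p9 || p3 || p1) — p3 is true.
  13. (!p1 || !p2) — !p1 is true.
  14. (!p8 || p3) — p3 is true.
  15. (!p10 || !p5 || !p3) — !p5 is true.
  16. (!p10 || p2 || p7) — p2 is true.
  17. (p11 || !p4 || p1) — p11 is true.
  18. (!p3 || p11 || p5) — p11 is true.
  19. (p2 || p10) — p10 is true.
  20. (p9 || p10) — p9 is true.
  21. (p11 || !p6 || p3) — p11 is true.
  22. (p7 || !p1 || p9) — p9 is true.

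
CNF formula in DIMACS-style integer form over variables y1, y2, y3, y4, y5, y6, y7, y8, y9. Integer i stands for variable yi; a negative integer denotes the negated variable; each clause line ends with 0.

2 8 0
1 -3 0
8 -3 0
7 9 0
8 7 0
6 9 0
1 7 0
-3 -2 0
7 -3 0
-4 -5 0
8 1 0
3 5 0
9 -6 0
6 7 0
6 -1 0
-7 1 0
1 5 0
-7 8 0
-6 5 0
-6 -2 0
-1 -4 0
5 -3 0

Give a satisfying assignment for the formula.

y1=T, y2=F, y3=F, y4=F, y5=T, y6=T, y7=F, y8=T, y9=T

y4 occurs only negated in the remaining clauses — set y4 = False.
y8 occurs only positively in the remaining clauses — set y8 = True.
Try y1 = True.
  then y6 is forced to True.
  then y9 is forced to True.
  then y5 is forced to True.
  then y2 is forced to False.
For the remaining variables, y3 = False, y7 = False works.
Every clause has at least one true literal under this assignment.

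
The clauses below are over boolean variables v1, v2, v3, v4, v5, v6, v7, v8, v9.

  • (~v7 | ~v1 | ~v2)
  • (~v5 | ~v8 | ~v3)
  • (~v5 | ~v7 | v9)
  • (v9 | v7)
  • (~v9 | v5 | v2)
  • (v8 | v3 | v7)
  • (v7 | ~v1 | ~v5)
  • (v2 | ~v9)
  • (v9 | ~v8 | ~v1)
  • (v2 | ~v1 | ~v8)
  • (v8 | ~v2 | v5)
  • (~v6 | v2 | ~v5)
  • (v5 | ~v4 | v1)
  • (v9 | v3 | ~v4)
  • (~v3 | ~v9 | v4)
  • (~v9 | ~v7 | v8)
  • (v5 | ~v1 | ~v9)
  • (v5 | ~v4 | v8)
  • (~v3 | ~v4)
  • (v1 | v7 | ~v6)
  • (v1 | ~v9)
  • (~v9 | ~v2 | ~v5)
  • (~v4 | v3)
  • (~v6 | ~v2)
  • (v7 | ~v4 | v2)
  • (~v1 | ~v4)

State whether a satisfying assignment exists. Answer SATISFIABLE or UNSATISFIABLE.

Try v1 = True.
  then v4 is forced to False.
For the remaining variables, v2 = False, v3 = True, v5 = False, v6 = True, v7 = True, v8 = False, v9 = False works.
So v1=T, v2=F, v3=T, v4=F, v5=F, v6=T, v7=T, v8=F, v9=F is a satisfying assignment.

SATISFIABLE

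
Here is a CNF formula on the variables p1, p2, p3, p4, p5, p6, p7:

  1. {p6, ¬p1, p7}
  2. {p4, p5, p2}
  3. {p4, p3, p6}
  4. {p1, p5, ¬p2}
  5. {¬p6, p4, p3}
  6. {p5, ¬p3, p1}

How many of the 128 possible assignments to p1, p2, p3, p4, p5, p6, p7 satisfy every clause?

Case analysis on p1 and p3:
  p1=1, p3=1: 21 of the 32 assignments to (p2,p4,p5,p6,p7) work.
  p1=1, p3=0: p2, p5 free; 3 ways for (p4,p6,p7) × 2^2 = 12.
  p1=0, p3=1: forces p5=1; p2, p4, p6, p7 free → 2^4 = 16.
  p1=0, p3=0: p6, p7 free; 3 ways for (p2,p4,p5) × 2^2 = 12.
Total: 21 + 12 + 16 + 12 = 61.

61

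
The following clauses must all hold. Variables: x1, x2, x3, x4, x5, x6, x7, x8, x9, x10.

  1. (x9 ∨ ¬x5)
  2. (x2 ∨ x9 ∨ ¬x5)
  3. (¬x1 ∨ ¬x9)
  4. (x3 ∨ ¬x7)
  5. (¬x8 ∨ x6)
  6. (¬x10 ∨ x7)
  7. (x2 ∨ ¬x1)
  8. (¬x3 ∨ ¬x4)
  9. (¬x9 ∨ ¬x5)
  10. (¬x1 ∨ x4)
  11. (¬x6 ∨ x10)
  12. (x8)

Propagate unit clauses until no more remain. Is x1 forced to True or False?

False

(x8) stands alone — x8 = True.
In (x6 ∨ ¬x8), ¬x8 is now false; x6 must hold, so x6 = True.
In (x10 ∨ ¬x6), ¬x6 is now false; x10 must hold, so x10 = True.
In (x7 ∨ ¬x10), ¬x10 is now false; x7 must hold, so x7 = True.
In (¬x7 ∨ x3), ¬x7 is now false; x3 must hold, so x3 = True.
(¬x3 ∨ ¬x4): since x3 = True, the clause reduces to (¬x4). x4 = False.
(¬x1 ∨ x4): since x4 = False, the clause reduces to (¬x1). x1 = False.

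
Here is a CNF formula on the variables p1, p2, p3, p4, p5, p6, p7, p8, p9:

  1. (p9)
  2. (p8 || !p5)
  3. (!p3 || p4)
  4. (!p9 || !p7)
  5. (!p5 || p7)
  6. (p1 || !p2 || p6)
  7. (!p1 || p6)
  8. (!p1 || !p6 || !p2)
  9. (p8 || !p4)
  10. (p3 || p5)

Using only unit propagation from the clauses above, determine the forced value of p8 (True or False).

True

(p9) stands alone — p9 = True.
(!p9 || !p7) with p9 = True leaves only !p7, so p7 = False.
In (p7 || !p5), p7 is now false; !p5 must hold, so p5 = False.
(p5 || p3): since p5 = False, the clause reduces to (p3). p3 = True.
In (p4 || !p3), !p3 is now false; p4 must hold, so p4 = True.
From (!p4 || p8) and p4 = True: p8 = True.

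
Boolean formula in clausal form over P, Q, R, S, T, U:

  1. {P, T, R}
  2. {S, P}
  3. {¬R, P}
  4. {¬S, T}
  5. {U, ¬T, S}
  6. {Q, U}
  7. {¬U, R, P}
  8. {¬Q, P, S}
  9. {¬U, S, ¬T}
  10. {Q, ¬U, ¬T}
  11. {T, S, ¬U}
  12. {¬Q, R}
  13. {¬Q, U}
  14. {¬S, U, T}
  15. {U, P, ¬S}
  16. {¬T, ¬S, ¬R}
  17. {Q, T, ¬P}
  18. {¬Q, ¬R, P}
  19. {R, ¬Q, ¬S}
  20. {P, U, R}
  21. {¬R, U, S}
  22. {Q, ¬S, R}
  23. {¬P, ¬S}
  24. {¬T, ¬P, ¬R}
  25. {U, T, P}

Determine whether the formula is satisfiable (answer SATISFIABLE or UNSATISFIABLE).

UNSATISFIABLE

S = True:
  propagation gives T=True, R=False, Q=False; an empty clause results — contradiction.
S = False:
  U = True:
    propagation gives T=False; an empty clause results — contradiction.
  U = False:
    propagation gives T=False, Q=True; an empty clause results — contradiction.
Every branch closes, so no satisfying assignment exists.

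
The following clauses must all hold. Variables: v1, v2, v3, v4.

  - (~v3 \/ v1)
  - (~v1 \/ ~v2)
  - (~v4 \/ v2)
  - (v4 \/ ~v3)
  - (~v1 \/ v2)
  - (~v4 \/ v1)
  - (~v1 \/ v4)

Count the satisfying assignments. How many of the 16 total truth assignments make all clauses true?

2

The models are:
  v1=F v2=F v3=F v4=F
  v1=F v2=T v3=F v4=F
That's 2 in total.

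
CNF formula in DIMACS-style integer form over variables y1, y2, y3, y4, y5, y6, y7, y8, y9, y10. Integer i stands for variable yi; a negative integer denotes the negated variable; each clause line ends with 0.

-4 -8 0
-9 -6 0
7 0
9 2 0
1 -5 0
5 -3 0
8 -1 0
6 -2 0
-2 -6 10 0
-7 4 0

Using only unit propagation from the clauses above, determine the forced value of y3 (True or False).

False

(y7) is a unit clause: y7 = True.
(y4 OR NOT y7) with y7 = True leaves only y4, so y4 = True.
From (NOT y4 OR NOT y8) and y4 = True: y8 = False.
From (y8 OR NOT y1) and y8 = False: y1 = False.
From (y1 OR NOT y5) and y1 = False: y5 = False.
From (y5 OR NOT y3) and y5 = False: y3 = False.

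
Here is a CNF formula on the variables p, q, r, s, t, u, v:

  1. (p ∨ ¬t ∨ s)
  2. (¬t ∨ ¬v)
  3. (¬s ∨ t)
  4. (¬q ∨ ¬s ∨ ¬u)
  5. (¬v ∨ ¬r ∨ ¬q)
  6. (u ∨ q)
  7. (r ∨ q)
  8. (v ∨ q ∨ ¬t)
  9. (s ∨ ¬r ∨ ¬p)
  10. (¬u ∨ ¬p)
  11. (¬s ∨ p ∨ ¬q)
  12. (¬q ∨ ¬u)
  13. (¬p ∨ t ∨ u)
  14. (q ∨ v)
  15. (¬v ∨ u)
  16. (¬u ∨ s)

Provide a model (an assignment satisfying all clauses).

p=T, q=T, r=F, s=F, t=T, u=F, v=F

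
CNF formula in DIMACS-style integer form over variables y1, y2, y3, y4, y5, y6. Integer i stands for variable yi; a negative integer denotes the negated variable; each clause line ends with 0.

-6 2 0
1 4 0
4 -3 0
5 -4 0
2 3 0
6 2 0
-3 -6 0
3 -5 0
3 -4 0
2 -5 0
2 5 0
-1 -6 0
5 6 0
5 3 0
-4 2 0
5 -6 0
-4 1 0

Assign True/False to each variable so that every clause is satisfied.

y2 occurs only positively in the remaining clauses — set y2 = True.
Branch on y1: take y1 = True.
  then y6 is forced to False.
  then y5 is forced to True.
  then y3 is forced to True.
  then y4 is forced to True.
Check each clause:
  1. {y2, ¬y6} — y2 is true.
  2. {y1, y4} — y1 is true.
  3. {¬y3, y4} — y4 is true.
  4. {y5, ¬y4} — y5 is true.
  5. {y2, y3} — y2 is true.
  6. {y2, y6} — y2 is true.
  7. {¬y3, ¬y6} — ¬y6 is true.
  8. {¬y5, y3} — y3 is true.
  9. {¬y4, y3} — y3 is true.
  10. {y2, ¬y5} — y2 is true.
  11. {y5, y2} — y2 is true.
  12. {¬y6, ¬y1} — ¬y6 is true.
  13. {y5, y6} — y5 is true.
  14. {y3, y5} — y3 is true.
  15. {y2, ¬y4} — y2 is true.
  16. {y5, ¬y6} — ¬y6 is true.
  17. {y1, ¬y4} — y1 is true.

y1=True, y2=True, y3=True, y4=True, y5=True, y6=False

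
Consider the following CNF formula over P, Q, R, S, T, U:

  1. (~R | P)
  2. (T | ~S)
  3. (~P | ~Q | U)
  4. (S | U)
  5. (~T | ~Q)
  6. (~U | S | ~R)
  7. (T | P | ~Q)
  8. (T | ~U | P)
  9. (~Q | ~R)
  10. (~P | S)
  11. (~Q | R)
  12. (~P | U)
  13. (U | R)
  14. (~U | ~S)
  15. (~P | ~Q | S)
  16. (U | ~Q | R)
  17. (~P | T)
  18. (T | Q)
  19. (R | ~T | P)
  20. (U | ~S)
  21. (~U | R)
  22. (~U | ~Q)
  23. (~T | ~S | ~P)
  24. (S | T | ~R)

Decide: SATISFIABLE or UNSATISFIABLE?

UNSATISFIABLE

U = True:
  propagation gives S=False, R=False; an empty clause results — contradiction.
U = False:
  propagation gives S=True; an empty clause results — contradiction.
Every branch closes, so no satisfying assignment exists.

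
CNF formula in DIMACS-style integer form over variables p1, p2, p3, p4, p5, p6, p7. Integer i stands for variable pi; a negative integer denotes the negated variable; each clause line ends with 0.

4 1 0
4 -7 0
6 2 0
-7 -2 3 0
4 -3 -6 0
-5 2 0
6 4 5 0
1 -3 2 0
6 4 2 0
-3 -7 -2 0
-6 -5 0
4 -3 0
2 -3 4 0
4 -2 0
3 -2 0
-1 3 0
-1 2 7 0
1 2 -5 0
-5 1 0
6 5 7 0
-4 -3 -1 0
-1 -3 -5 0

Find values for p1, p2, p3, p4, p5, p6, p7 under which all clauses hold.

p1=False, p2=False, p3=False, p4=True, p5=False, p6=True, p7=False

Branch on p1: take p1 = False.
  then p4 is forced to True.
  then p5 is forced to False.
The remaining clauses are satisfied by p2 = False, p3 = False, p6 = True, p7 = False.
Every clause has at least one true literal under this assignment.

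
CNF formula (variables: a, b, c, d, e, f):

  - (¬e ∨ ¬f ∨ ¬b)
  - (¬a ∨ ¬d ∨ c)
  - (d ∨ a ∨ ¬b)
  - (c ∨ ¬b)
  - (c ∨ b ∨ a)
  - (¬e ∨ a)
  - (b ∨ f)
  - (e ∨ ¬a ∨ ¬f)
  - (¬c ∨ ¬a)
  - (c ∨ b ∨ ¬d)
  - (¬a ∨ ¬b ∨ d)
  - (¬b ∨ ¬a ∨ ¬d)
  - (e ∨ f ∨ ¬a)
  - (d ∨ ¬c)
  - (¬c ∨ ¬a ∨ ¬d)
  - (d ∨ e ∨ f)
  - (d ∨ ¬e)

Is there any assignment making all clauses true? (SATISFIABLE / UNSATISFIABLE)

SATISFIABLE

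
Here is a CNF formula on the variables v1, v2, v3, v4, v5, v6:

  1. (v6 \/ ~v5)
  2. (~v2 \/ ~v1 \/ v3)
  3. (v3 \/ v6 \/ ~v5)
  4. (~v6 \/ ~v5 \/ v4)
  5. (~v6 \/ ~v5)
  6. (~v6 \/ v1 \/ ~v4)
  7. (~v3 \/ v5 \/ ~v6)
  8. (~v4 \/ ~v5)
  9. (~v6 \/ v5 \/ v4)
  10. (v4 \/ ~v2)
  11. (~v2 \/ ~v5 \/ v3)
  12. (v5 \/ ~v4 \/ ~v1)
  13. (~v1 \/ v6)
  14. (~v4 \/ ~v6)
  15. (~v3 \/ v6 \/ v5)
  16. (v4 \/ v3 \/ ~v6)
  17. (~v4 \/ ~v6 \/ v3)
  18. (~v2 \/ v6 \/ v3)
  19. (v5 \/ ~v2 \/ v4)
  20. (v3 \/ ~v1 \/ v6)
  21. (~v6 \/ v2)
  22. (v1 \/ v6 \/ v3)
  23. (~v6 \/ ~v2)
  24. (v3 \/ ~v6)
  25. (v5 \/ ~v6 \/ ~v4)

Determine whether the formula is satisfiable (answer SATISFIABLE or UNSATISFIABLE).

UNSATISFIABLE

v6 = True:
  propagation gives v5=False, v3=False; an empty clause results — contradiction.
v6 = False:
  propagation gives v5=False, v1=False, v3=False; an empty clause results — contradiction.
Every branch closes, so no satisfying assignment exists.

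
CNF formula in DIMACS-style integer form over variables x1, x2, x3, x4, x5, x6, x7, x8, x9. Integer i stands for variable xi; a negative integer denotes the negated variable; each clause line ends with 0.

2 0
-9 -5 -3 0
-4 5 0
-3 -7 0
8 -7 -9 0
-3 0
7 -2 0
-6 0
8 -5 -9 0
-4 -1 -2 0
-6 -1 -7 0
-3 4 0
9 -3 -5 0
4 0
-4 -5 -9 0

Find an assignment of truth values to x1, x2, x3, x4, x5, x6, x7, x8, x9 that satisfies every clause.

x1 = False, x2 = True, x3 = False, x4 = True, x5 = True, x6 = False, x7 = True, x8 = True, x9 = False

The clause (x2) is unit: x2 must be True.
(~x3) is a unit clause, so x3 = False.
The clause (x7) is unit: x7 must be True.
The clause (~x6) is unit: x6 must be False.
(x4) is a unit clause, so x4 = True.
Unit propagation: (x5) forces x5 = True.
Unit propagation: (~x1) forces x1 = False.
Unit propagation: (~x9) forces x9 = False.
x8 is now unconstrained; take x8 = True.
Every clause has at least one true literal under this assignment.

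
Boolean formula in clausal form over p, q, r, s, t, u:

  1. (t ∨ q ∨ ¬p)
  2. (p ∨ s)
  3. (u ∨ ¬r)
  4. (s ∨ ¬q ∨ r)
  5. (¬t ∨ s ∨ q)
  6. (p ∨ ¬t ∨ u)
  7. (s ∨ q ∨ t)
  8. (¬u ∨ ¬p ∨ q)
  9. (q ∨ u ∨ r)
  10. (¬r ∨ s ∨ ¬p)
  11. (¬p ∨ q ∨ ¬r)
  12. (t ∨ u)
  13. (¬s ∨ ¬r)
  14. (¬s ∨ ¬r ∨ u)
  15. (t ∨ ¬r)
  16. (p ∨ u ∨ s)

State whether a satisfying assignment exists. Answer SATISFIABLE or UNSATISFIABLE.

SATISFIABLE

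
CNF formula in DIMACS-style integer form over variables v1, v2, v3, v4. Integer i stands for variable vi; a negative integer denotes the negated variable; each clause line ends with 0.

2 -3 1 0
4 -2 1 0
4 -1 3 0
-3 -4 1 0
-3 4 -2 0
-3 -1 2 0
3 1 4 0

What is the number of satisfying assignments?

The models are:
  v1=F v2=F v3=F v4=T
  v1=F v2=T v3=F v4=T
  v1=T v2=F v3=F v4=T
  v1=T v2=T v3=F v4=T
  v1=T v2=T v3=T v4=T
That's 5 in total.

5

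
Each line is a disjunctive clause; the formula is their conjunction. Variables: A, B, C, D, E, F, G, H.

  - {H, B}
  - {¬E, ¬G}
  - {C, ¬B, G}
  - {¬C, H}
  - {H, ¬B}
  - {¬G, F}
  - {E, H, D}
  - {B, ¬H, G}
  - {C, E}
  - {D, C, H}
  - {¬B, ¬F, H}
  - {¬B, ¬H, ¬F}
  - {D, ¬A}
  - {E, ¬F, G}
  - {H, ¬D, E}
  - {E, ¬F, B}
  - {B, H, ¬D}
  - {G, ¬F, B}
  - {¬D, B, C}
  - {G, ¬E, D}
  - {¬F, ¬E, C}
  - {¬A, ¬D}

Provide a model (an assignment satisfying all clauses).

A occurs only negated in the remaining clauses — set A = False.
Set B = True and propagate.
  then H is forced to True.
  then F is forced to False.
  then G is forced to False.
  then C is forced to True.
Try D = False.
  then E is forced to False.

A = False  B = True  C = True  D = False  E = False  F = False  G = False  H = True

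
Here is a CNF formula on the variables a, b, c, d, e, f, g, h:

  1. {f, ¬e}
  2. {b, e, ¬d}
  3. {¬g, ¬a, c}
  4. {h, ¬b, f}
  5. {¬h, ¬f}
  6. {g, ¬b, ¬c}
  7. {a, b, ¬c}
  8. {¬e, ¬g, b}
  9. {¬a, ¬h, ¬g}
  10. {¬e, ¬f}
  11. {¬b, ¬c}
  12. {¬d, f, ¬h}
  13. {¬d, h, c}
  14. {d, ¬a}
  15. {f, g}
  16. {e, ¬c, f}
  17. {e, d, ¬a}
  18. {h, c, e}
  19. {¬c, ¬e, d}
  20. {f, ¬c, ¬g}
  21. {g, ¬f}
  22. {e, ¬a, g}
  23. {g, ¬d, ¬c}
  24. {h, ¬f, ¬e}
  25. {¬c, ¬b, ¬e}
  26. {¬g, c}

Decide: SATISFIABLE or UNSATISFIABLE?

UNSATISFIABLE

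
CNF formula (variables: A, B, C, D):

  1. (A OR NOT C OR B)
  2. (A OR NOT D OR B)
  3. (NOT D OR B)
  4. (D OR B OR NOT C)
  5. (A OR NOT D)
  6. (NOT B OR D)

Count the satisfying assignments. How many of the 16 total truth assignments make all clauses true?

4

Satisfying assignments:
  A=F B=F C=F D=F
  A=T B=F C=F D=F
  A=T B=T C=F D=T
  A=T B=T C=T D=T
Count: 4.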